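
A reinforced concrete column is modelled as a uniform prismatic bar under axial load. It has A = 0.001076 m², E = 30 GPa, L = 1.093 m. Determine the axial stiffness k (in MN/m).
Model: a uniform prismatic bar under axial load, so k = (A·E) / L.
Convert to SI units:
  E = 30 GPa = 3 × 10¹⁰ Pa
Substitute:
  k = (0.001076 × (3 × 10¹⁰)) / 1.093
  k = 2.953 × 10⁷ N/m
Convert: k = 2.953 × 10⁷ N/m = 29.53 MN/m
Final answer: k = 29.53 MN/m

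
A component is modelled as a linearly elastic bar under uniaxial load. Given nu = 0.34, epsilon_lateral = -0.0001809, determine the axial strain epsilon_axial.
Model: a linearly elastic bar under uniaxial load, so epsilon_lateral = -nu·epsilon_axial.
Solve for epsilon_axial: epsilon_axial = -epsilon_lateral / nu.
Substitute:
  epsilon_axial = -(-0.0001809) / 0.34
  epsilon_axial = 0.0005321
Final answer: epsilon_axial = 0.0005321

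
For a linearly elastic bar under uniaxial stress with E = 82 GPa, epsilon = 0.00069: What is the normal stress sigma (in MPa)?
Model: a linearly elastic bar under uniaxial stress, so sigma = E·epsilon.
Convert to SI units:
  E = 82 GPa = 8.2 × 10¹⁰ Pa
Substitute:
  sigma = (8.2 × 10¹⁰) × 0.00069
  sigma = 5.658 × 10⁷ Pa
Convert: sigma = 5.658 × 10⁷ Pa = 56.58 MPa
Final answer: sigma = 56.58 MPa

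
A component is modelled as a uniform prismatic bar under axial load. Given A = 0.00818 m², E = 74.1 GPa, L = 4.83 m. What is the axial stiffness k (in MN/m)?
Model: a uniform prismatic bar under axial load, so k = (A·E) / L.
Convert to SI units:
  E = 74.1 GPa = 7.41 × 10¹⁰ Pa
Substitute:
  k = (0.00818 × (7.41 × 10¹⁰)) / 4.83
  k = 1.255 × 10⁸ N/m
Convert: k = 1.255 × 10⁸ N/m = 125.5 MN/m
Final answer: k = 125.5 MN/m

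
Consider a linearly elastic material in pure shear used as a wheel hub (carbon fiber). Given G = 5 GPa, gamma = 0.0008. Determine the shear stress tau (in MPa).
Model: a linearly elastic material in pure shear, so tau = G·gamma.
Convert to SI units:
  G = 5 GPa = 5 × 10⁹ Pa
Substitute:
  tau = (5 × 10⁹) × 0.0008
  tau = 4 × 10⁶ Pa
Convert: tau = 4 × 10⁶ Pa = 4 MPa
Final answer: tau = 4 MPa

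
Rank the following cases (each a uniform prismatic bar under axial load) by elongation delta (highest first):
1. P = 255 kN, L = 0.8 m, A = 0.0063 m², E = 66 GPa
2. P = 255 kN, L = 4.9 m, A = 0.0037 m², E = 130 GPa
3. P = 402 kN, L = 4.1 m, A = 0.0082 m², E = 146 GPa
Model: a uniform prismatic bar under axial load, so delta = (P·L) / (A·E) (SI units).
  Case 1: delta = (255000 × 0.8) / (0.0063 × (6.6 × 10¹⁰)) = 0.0004906 m = 0.4906 mm
  Case 2: delta = (255000 × 4.9) / (0.0037 × (1.3 × 10¹¹)) = 0.002598 m = 2.598 mm
  Case 3: delta = (402000 × 4.1) / (0.0082 × (1.46 × 10¹¹)) = 0.001377 m = 1.377 mm
Ordering: 2.598 mm (case 2) > 1.377 mm (case 3) > 0.4906 mm (case 1)
Final answer: 2, 3, 1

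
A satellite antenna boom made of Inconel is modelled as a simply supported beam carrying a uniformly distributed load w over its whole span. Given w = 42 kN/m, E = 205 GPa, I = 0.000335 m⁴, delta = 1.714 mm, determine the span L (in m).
Model: a simply supported beam carrying a uniformly distributed load w over its whole span, so delta = (5·w·L^4) / (384·E·I).
Solve for L: L = ((384·delta·E·I) / (5·w))^(1/4).
Convert to SI units:
  w = 42 kN/m = 42000 N/m
  E = 205 GPa = 2.05 × 10¹¹ Pa
  delta = 1.714 mm = 0.001714 m
Substitute:
  L = ((384 × 0.001714 × (2.05 × 10¹¹) × 0.000335) / (5 × 42000))^(1/4)
  L = 3.83 m
Final answer: L = 3.83 m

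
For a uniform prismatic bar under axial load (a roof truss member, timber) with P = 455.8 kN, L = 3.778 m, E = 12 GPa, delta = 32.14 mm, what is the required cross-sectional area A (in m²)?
Model: a uniform prismatic bar under axial load, so delta = (P·L) / (A·E).
Solve for A: A = (P·L) / (delta·E).
Convert to SI units:
  P = 455.8 kN = 455800 N
  E = 12 GPa = 1.2 × 10¹⁰ Pa
  delta = 32.14 mm = 0.03214 m
Substitute:
  A = (455800 × 3.778) / (0.03214 × (1.2 × 10¹⁰))
  A = 0.004465 m²
Final answer: A = 0.004465 m²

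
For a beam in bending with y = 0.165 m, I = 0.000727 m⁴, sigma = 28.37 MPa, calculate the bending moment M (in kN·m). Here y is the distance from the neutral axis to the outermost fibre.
Model: a beam in bending, so sigma = (M·y) / I.
Solve for M: M = (sigma·I) / y.
Convert to SI units:
  sigma = 28.37 MPa = 2.837 × 10⁷ Pa
Substitute:
  M = ((2.837 × 10⁷) × 0.000727) / 0.165
  M = 125000 N·m
Convert: M = 125000 N·m = 125 kN·m
Final answer: M = 125 kN·m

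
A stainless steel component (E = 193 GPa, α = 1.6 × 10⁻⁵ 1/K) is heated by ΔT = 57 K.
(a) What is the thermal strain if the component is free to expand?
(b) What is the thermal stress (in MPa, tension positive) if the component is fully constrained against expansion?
(a) Free thermal strain ε_th = α·ΔT = (1.6 × 10⁻⁵) × 57 = 0.000912
(b) Fully constrained, the expansion is suppressed, so σ = -E·α·ΔT. Convert E = 193 GPa = 1.93 × 10¹¹ Pa.
  σ = -(1.93 × 10¹¹) × (1.6 × 10⁻⁵) × 57 = -1.76 × 10⁸ Pa = -176 MPa (compressive)
Final answer: (a) ε_th = 0.000912, (b) σ = -176 MPa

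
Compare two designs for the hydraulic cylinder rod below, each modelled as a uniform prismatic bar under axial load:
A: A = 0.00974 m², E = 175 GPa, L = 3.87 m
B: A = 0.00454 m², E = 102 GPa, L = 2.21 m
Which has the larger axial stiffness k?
Model: a uniform prismatic bar under axial load, so k = (A·E) / L (SI units).
  A: k = (0.00974 × (1.75 × 10¹¹)) / 3.87 = 4.404 × 10⁸ N/m = 440.4 MN/m
  B: k = (0.00454 × (1.02 × 10¹¹)) / 2.21 = 2.095 × 10⁸ N/m = 209.5 MN/m
440.4 MN/m > 209.5 MN/m, so A is larger.
Final answer: A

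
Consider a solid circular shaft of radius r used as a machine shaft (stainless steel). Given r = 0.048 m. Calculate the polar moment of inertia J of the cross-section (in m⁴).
Model: a solid circular shaft of radius r, so J = (π·r^4) / 2.
Substitute:
  J = (π × 0.048^4) / 2
  J = 8.338 × 10⁻⁶ m⁴
Final answer: J = 8.338 × 10⁻⁶ m⁴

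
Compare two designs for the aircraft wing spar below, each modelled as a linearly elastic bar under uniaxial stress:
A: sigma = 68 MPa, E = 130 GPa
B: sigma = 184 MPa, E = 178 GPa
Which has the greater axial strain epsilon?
Model: a linearly elastic bar under uniaxial stress, so epsilon = sigma / E (SI units).
  A: epsilon = (6.8 × 10⁷) / (1.3 × 10¹¹) = 0.0005231
  B: epsilon = (1.84 × 10⁸) / (1.78 × 10¹¹) = 0.001034
0.001034 > 0.0005231, so B is larger.
Final answer: B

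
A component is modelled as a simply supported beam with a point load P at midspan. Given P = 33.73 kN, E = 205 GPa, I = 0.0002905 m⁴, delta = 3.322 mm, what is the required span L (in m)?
Model: a simply supported beam with a point load P at midspan, so delta = (P·L^3) / (48·E·I).
Solve for L: L = ((48·delta·E·I) / P)^(1/3).
Convert to SI units:
  P = 33.73 kN = 33730 N
  E = 205 GPa = 2.05 × 10¹¹ Pa
  delta = 3.322 mm = 0.003322 m
Substitute:
  L = ((48 × 0.003322 × (2.05 × 10¹¹) × 0.0002905) / 33730)^(1/3)
  L = 6.554 m
Final answer: L = 6.554 m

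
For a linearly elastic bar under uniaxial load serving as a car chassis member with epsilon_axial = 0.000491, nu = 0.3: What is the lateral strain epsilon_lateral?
Model: a linearly elastic bar under uniaxial load, so epsilon_lateral = -nu·epsilon_axial.
Substitute:
  epsilon_lateral = -(0.3 × 0.000491)
  epsilon_lateral = -0.0001473
Final answer: epsilon_lateral = -0.0001473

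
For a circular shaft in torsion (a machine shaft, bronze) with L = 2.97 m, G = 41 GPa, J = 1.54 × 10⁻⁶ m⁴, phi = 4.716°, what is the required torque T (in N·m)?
Model: a circular shaft in torsion, so phi = (T·L) / (G·J).
Solve for T: T = (phi·G·J) / L.
Convert to SI units:
  G = 41 GPa = 4.1 × 10¹⁰ Pa
  phi = 4.716° = 0.08231 rad
Substitute:
  T = (0.08231 × (4.1 × 10¹⁰) × (1.54 × 10⁻⁶)) / 2.97
  T = 1750 N·m
Final answer: T = 1750 N·m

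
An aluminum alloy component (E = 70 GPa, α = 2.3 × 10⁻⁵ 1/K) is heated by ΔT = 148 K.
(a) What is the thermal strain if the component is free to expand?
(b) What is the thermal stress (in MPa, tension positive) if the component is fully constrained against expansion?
(a) Free thermal strain ε_th = α·ΔT = (2.3 × 10⁻⁵) × 148 = 0.003404
(b) Fully constrained, the expansion is suppressed, so σ = -E·α·ΔT. Convert E = 70 GPa = 7 × 10¹⁰ Pa.
  σ = -(7 × 10¹⁰) × (2.3 × 10⁻⁵) × 148 = -2.383 × 10⁸ Pa = -238.3 MPa (compressive)
Final answer: (a) ε_th = 0.003404, (b) σ = -238.3 MPa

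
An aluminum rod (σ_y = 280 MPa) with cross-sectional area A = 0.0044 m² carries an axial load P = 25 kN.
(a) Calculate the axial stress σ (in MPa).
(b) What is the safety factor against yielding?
(a) Axial stress σ = P/A. Convert P = 25 kN = 25000 N.
  σ = 25000 / 0.0044 = 5.682 × 10⁶ Pa = 5.682 MPa
(b) Safety factor SF = σ_y/σ = 280 / 5.682 = 49.28
Final answer: (a) σ = 5.682 MPa, (b) SF = 49.28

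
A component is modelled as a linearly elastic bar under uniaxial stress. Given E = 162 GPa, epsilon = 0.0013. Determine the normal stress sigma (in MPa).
Model: a linearly elastic bar under uniaxial stress, so sigma = E·epsilon.
Convert to SI units:
  E = 162 GPa = 1.62 × 10¹¹ Pa
Substitute:
  sigma = (1.62 × 10¹¹) × 0.0013
  sigma = 2.106 × 10⁸ Pa
Convert: sigma = 2.106 × 10⁸ Pa = 210.6 MPa
Final answer: sigma = 210.6 MPa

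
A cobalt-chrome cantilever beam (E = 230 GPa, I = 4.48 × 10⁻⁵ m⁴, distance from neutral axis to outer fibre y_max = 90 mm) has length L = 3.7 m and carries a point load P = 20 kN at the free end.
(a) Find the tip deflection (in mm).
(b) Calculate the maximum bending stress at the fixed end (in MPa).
(a) Tip deflection of a cantilever with an end point load: δ = P·L^3 / (3·E·I). Convert P = 20 kN = 20000 N, E = 230 GPa = 2.3 × 10¹¹ Pa.
  δ = (20000 × 3.7^3) / (3 × (2.3 × 10¹¹) × (4.48 × 10⁻⁵)) = 0.03277 m = 32.77 mm
(b) Maximum bending moment at the fixed end: M = P·L = 20000 × 3.7 = 74000 N·m. Convert y_max = 90 mm = 0.09 m.
  σ = M·y_max / I = (74000 × 0.09) / (4.48 × 10⁻⁵) = 1.487 × 10⁸ Pa = 148.7 MPa
Final answer: (a) δ = 32.77 mm, (b) σ = 148.7 MPa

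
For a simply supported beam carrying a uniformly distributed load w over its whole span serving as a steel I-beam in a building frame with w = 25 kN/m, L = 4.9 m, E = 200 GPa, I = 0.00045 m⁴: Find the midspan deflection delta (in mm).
Model: a simply supported beam carrying a uniformly distributed load w over its whole span, so delta = (5·w·L^4) / (384·E·I).
Convert to SI units:
  w = 25 kN/m = 25000 N/m
  E = 200 GPa = 2 × 10¹¹ Pa
Substitute:
  delta = (5 × 25000 × 4.9^4) / (384 × (2 × 10¹¹) × 0.00045)
  delta = 0.002085 m
Convert: delta = 0.002085 m = 2.085 mm
Final answer: delta = 2.085 mm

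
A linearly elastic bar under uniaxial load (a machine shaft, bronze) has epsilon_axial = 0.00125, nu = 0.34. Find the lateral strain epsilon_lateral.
Model: a linearly elastic bar under uniaxial load, so epsilon_lateral = -nu·epsilon_axial.
Substitute:
  epsilon_lateral = -(0.34 × 0.00125)
  epsilon_lateral = -0.000425
Final answer: epsilon_lateral = -0.000425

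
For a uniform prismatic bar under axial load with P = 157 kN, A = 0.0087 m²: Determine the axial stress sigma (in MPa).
Model: a uniform prismatic bar under axial load, so sigma = P / A.
Convert to SI units:
  P = 157 kN = 157000 N
Substitute:
  sigma = 157000 / 0.0087
  sigma = 1.805 × 10⁷ Pa
Convert: sigma = 1.805 × 10⁷ Pa = 18.05 MPa
Final answer: sigma = 18.05 MPa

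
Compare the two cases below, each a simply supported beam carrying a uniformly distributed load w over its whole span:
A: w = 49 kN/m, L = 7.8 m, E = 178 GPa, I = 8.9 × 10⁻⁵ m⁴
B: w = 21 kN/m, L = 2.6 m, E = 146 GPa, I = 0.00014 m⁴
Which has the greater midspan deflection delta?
Model: a simply supported beam carrying a uniformly distributed load w over its whole span, so delta = (5·w·L^4) / (384·E·I) (SI units).
  A: delta = (5 × 49000 × 7.8^4) / (384 × (1.78 × 10¹¹) × (8.9 × 10⁻⁵)) = 0.1491 m = 149.1 mm
  B: delta = (5 × 21000 × 2.6^4) / (384 × (1.46 × 10¹¹) × 0.00014) = 0.0006113 m = 0.6113 mm
149.1 mm > 0.6113 mm, so A is larger.
Final answer: A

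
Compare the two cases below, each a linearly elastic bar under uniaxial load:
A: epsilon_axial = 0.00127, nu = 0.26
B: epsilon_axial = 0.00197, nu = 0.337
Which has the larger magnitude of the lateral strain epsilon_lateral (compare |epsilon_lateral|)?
Model: a linearly elastic bar under uniaxial load, so epsilon_lateral = -nu·epsilon_axial (SI units).
  A: epsilon_lateral = -(0.26 × 0.00127) = -0.0003302
  B: epsilon_lateral = -(0.337 × 0.00197) = -0.0006639
|epsilon_lateral|: A = 0.0003302, B = 0.0006639, so B is larger in magnitude.
Final answer: B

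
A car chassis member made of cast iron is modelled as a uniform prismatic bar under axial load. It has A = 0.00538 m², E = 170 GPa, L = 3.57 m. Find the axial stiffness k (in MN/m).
Model: a uniform prismatic bar under axial load, so k = (A·E) / L.
Convert to SI units:
  E = 170 GPa = 1.7 × 10¹¹ Pa
Substitute:
  k = (0.00538 × (1.7 × 10¹¹)) / 3.57
  k = 2.562 × 10⁸ N/m
Convert: k = 2.562 × 10⁸ N/m = 256.2 MN/m
Final answer: k = 256.2 MN/m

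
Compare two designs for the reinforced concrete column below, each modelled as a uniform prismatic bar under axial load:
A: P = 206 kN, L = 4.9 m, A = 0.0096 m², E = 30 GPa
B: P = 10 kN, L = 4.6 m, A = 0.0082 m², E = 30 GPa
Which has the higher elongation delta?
Model: a uniform prismatic bar under axial load, so delta = (P·L) / (A·E) (SI units).
  A: delta = (206000 × 4.9) / (0.0096 × (3 × 10¹⁰)) = 0.003505 m = 3.505 mm
  B: delta = (10000 × 4.6) / (0.0082 × (3 × 10¹⁰)) = 0.000187 m = 0.187 mm
3.505 mm > 0.187 mm, so A is larger.
Final answer: A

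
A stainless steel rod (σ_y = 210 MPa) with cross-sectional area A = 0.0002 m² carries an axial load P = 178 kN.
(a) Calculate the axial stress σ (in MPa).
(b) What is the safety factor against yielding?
(a) Axial stress σ = P/A. Convert P = 178 kN = 178000 N.
  σ = 178000 / 0.0002 = 8.9 × 10⁸ Pa = 890 MPa
(b) Safety factor SF = σ_y/σ = 210 / 890 = 0.236
Final answer: (a) σ = 890 MPa, (b) SF = 0.236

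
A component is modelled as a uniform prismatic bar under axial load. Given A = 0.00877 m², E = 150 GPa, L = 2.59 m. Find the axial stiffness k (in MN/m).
Model: a uniform prismatic bar under axial load, so k = (A·E) / L.
Convert to SI units:
  E = 150 GPa = 1.5 × 10¹¹ Pa
Substitute:
  k = (0.00877 × (1.5 × 10¹¹)) / 2.59
  k = 5.079 × 10⁸ N/m
Convert: k = 5.079 × 10⁸ N/m = 507.9 MN/m
Final answer: k = 507.9 MN/m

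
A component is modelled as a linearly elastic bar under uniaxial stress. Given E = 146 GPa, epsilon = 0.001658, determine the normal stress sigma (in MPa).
Model: a linearly elastic bar under uniaxial stress, so epsilon = sigma / E.
Solve for sigma: sigma = epsilon·E.
Convert to SI units:
  E = 146 GPa = 1.46 × 10¹¹ Pa
Substitute:
  sigma = 0.001658 × (1.46 × 10¹¹)
  sigma = 2.421 × 10⁸ Pa
Convert: sigma = 2.421 × 10⁸ Pa = 242.1 MPa
Final answer: sigma = 242.1 MPa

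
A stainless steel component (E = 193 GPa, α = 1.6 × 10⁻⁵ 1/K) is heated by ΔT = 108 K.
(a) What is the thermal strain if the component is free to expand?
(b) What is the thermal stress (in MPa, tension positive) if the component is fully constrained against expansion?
(a) Free thermal strain ε_th = α·ΔT = (1.6 × 10⁻⁵) × 108 = 0.001728
(b) Fully constrained, the expansion is suppressed, so σ = -E·α·ΔT. Convert E = 193 GPa = 1.93 × 10¹¹ Pa.
  σ = -(1.93 × 10¹¹) × (1.6 × 10⁻⁵) × 108 = -3.335 × 10⁸ Pa = -333.5 MPa (compressive)
Final answer: (a) ε_th = 0.001728, (b) σ = -333.5 MPa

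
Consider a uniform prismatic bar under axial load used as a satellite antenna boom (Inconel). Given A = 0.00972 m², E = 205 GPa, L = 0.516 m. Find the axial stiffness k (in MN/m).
Model: a uniform prismatic bar under axial load, so k = (A·E) / L.
Convert to SI units:
  E = 205 GPa = 2.05 × 10¹¹ Pa
Substitute:
  k = (0.00972 × (2.05 × 10¹¹)) / 0.516
  k = 3.862 × 10⁹ N/m
Convert: k = 3.862 × 10⁹ N/m = 3862 MN/m
Final answer: k = 3862 MN/m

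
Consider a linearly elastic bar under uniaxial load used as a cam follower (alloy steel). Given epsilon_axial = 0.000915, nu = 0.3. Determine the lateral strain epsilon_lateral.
Model: a linearly elastic bar under uniaxial load, so epsilon_lateral = -nu·epsilon_axial.
Substitute:
  epsilon_lateral = -(0.3 × 0.000915)
  epsilon_lateral = -0.0002745
Final answer: epsilon_lateral = -0.0002745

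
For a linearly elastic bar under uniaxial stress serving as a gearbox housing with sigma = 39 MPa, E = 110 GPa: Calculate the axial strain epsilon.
Model: a linearly elastic bar under uniaxial stress, so epsilon = sigma / E.
Convert to SI units:
  sigma = 39 MPa = 3.9 × 10⁷ Pa
  E = 110 GPa = 1.1 × 10¹¹ Pa
Substitute:
  epsilon = (3.9 × 10⁷) / (1.1 × 10¹¹)
  epsilon = 0.0003545
Final answer: epsilon = 0.0003545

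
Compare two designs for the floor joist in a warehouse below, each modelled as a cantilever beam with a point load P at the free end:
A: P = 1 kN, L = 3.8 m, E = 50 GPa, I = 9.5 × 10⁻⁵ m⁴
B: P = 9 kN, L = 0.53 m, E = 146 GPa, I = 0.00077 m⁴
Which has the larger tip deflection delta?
Model: a cantilever beam with a point load P at the free end, so delta = (P·L^3) / (3·E·I) (SI units).
  A: delta = (1000 × 3.8^3) / (3 × (5 × 10¹⁰) × (9.5 × 10⁻⁵)) = 0.003851 m = 3.851 mm
  B: delta = (9000 × 0.53^3) / (3 × (1.46 × 10¹¹) × 0.00077) = 3.973 × 10⁻⁶ m = 0.003973 mm
3.851 mm > 0.003973 mm, so A is larger.
Final answer: A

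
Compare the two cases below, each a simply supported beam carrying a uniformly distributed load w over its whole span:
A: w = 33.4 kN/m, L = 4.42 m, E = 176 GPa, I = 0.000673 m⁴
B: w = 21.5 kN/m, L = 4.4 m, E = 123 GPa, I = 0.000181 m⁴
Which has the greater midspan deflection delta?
Model: a simply supported beam carrying a uniformly distributed load w over its whole span, so delta = (5·w·L^4) / (384·E·I) (SI units).
  A: delta = (5 × 33400 × 4.42^4) / (384 × (1.76 × 10¹¹) × 0.000673) = 0.001401 m = 1.401 mm
  B: delta = (5 × 21500 × 4.4^4) / (384 × (1.23 × 10¹¹) × 0.000181) = 0.004713 m = 4.713 mm
4.713 mm > 1.401 mm, so B is larger.
Final answer: B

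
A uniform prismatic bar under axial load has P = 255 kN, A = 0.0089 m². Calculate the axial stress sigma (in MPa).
Model: a uniform prismatic bar under axial load, so sigma = P / A.
Convert to SI units:
  P = 255 kN = 255000 N
Substitute:
  sigma = 255000 / 0.0089
  sigma = 2.865 × 10⁷ Pa
Convert: sigma = 2.865 × 10⁷ Pa = 28.65 MPa
Final answer: sigma = 28.65 MPa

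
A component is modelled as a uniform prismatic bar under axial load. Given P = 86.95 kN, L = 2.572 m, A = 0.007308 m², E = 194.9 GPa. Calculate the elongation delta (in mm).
Model: a uniform prismatic bar under axial load, so delta = (P·L) / (A·E).
Convert to SI units:
  P = 86.95 kN = 86950 N
  E = 194.9 GPa = 1.949 × 10¹¹ Pa
Substitute:
  delta = (86950 × 2.572) / (0.007308 × (1.949 × 10¹¹))
  delta = 0.000157 m
Convert: delta = 0.000157 m = 0.157 mm
Final answer: delta = 0.157 mm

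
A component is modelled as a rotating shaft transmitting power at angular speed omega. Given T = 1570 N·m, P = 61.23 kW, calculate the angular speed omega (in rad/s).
Model: a rotating shaft transmitting power at angular speed omega, so P = T·omega.
Solve for omega: omega = P / T.
Convert to SI units:
  P = 61.23 kW = 61230 W
Substitute:
  omega = 61230 / 1570
  omega = 39 rad/s
Final answer: omega = 39 rad/s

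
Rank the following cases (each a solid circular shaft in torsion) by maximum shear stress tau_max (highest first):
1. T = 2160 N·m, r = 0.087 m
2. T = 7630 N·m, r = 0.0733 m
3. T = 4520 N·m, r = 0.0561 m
Model: a solid circular shaft in torsion, so tau_max = (2·T) / (π·r^3) (SI units).
  Case 1: tau_max = (2 × 2160) / (π × 0.087^3) = 2.088 × 10⁶ Pa = 2.088 MPa
  Case 2: tau_max = (2 × 7630) / (π × 0.0733^3) = 1.233 × 10⁷ Pa = 12.33 MPa
  Case 3: tau_max = (2 × 4520) / (π × 0.0561^3) = 1.63 × 10⁷ Pa = 16.3 MPa
Ordering: 16.3 MPa (case 3) > 12.33 MPa (case 2) > 2.088 MPa (case 1)
Final answer: 3, 2, 1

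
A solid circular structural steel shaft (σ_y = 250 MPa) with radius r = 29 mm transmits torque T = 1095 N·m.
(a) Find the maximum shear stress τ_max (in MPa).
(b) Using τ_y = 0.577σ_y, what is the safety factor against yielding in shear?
(a) For a solid circular shaft, τ_max = T·r/J with J = π·r^4/2, i.e. τ_max = 2·T / (π·r^3). Convert r = 29 mm = 0.029 m.
  τ_max = (2 × 1095) / (π × 0.029^3) = 2.858 × 10⁷ Pa = 28.58 MPa
(b) τ_y = 0.577 × 250 = 144.25 MPa
  SF = τ_y/τ_max = 144.25 / 28.58 = 5.047
Final answer: (a) τ_max = 28.58 MPa, (b) SF = 5.047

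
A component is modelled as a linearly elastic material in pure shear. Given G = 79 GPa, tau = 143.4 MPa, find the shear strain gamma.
Model: a linearly elastic material in pure shear, so tau = G·gamma.
Solve for gamma: gamma = tau / G.
Convert to SI units:
  G = 79 GPa = 7.9 × 10¹⁰ Pa
  tau = 143.4 MPa = 1.434 × 10⁸ Pa
Substitute:
  gamma = (1.434 × 10⁸) / (7.9 × 10¹⁰)
  gamma = 0.001815
Final answer: gamma = 0.001815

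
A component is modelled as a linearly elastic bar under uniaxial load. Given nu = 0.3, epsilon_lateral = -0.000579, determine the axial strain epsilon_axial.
Model: a linearly elastic bar under uniaxial load, so epsilon_lateral = -nu·epsilon_axial.
Solve for epsilon_axial: epsilon_axial = -epsilon_lateral / nu.
Substitute:
  epsilon_axial = -(-0.000579) / 0.3
  epsilon_axial = 0.00193
Final answer: epsilon_axial = 0.00193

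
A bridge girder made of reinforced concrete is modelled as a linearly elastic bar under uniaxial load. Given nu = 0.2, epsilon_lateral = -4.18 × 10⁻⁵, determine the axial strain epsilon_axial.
Model: a linearly elastic bar under uniaxial load, so epsilon_lateral = -nu·epsilon_axial.
Solve for epsilon_axial: epsilon_axial = -epsilon_lateral / nu.
Substitute:
  epsilon_axial = -(-4.18 × 10⁻⁵) / 0.2
  epsilon_axial = 0.000209
Final answer: epsilon_axial = 0.000209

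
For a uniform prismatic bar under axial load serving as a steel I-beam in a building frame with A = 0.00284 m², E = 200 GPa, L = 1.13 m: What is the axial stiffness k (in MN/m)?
Model: a uniform prismatic bar under axial load, so k = (A·E) / L.
Convert to SI units:
  E = 200 GPa = 2 × 10¹¹ Pa
Substitute:
  k = (0.00284 × (2 × 10¹¹)) / 1.13
  k = 5.027 × 10⁸ N/m
Convert: k = 5.027 × 10⁸ N/m = 502.7 MN/m
Final answer: k = 502.7 MN/m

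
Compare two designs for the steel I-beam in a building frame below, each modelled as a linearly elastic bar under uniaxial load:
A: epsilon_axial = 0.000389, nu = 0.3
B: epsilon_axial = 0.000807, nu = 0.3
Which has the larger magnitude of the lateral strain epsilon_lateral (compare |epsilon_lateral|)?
Model: a linearly elastic bar under uniaxial load, so epsilon_lateral = -nu·epsilon_axial (SI units).
  A: epsilon_lateral = -(0.3 × 0.000389) = -0.0001167
  B: epsilon_lateral = -(0.3 × 0.000807) = -0.0002421
|epsilon_lateral|: A = 0.0001167, B = 0.0002421, so B is larger in magnitude.
Final answer: B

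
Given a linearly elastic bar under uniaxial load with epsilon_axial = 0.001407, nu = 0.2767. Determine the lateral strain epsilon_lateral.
Model: a linearly elastic bar under uniaxial load, so epsilon_lateral = -nu·epsilon_axial.
Substitute:
  epsilon_lateral = -(0.2767 × 0.001407)
  epsilon_lateral = -0.0003893
Final answer: epsilon_lateral = -0.0003893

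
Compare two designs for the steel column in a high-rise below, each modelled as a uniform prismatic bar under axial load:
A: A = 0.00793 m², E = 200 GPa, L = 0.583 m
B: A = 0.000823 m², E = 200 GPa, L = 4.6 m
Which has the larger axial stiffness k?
Model: a uniform prismatic bar under axial load, so k = (A·E) / L (SI units).
  A: k = (0.00793 × (2 × 10¹¹)) / 0.583 = 2.72 × 10⁹ N/m = 2720 MN/m
  B: k = (0.000823 × (2 × 10¹¹)) / 4.6 = 3.578 × 10⁷ N/m = 35.78 MN/m
2720 MN/m > 35.78 MN/m, so A is larger.
Final answer: A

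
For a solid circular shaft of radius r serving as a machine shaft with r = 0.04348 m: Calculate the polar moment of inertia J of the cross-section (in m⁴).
Model: a solid circular shaft of radius r, so J = (π·r^4) / 2.
Substitute:
  J = (π × 0.04348^4) / 2
  J = 5.614 × 10⁻⁶ m⁴
Final answer: J = 5.614 × 10⁻⁶ m⁴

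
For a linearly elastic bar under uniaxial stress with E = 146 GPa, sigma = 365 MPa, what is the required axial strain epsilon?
Model: a linearly elastic bar under uniaxial stress, so sigma = E·epsilon.
Solve for epsilon: epsilon = sigma / E.
Convert to SI units:
  E = 146 GPa = 1.46 × 10¹¹ Pa
  sigma = 365 MPa = 3.65 × 10⁸ Pa
Substitute:
  epsilon = (3.65 × 10⁸) / (1.46 × 10¹¹)
  epsilon = 0.0025
Final answer: epsilon = 0.0025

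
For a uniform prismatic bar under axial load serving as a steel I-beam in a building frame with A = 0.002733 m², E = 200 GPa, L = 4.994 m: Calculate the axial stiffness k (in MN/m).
Model: a uniform prismatic bar under axial load, so k = (A·E) / L.
Convert to SI units:
  E = 200 GPa = 2 × 10¹¹ Pa
Substitute:
  k = (0.002733 × (2 × 10¹¹)) / 4.994
  k = 1.095 × 10⁸ N/m
Convert: k = 1.095 × 10⁸ N/m = 109.5 MN/m
Final answer: k = 109.5 MN/m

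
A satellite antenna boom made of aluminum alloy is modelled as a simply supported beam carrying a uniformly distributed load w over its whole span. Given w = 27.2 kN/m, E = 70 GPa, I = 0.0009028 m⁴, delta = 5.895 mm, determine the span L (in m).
Model: a simply supported beam carrying a uniformly distributed load w over its whole span, so delta = (5·w·L^4) / (384·E·I).
Solve for L: L = ((384·delta·E·I) / (5·w))^(1/4).
Convert to SI units:
  w = 27.2 kN/m = 27200 N/m
  E = 70 GPa = 7 × 10¹⁰ Pa
  delta = 5.895 mm = 0.005895 m
Substitute:
  L = ((384 × 0.005895 × (7 × 10¹⁰) × 0.0009028) / (5 × 27200))^(1/4)
  L = 5.695 m
Final answer: L = 5.695 m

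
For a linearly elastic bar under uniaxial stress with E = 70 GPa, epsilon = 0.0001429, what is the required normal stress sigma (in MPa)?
Model: a linearly elastic bar under uniaxial stress, so epsilon = sigma / E.
Solve for sigma: sigma = epsilon·E.
Convert to SI units:
  E = 70 GPa = 7 × 10¹⁰ Pa
Substitute:
  sigma = 0.0001429 × (7 × 10¹⁰)
  sigma = 1 × 10⁷ Pa
Convert: sigma = 1 × 10⁷ Pa = 10 MPa
Final answer: sigma = 10 MPa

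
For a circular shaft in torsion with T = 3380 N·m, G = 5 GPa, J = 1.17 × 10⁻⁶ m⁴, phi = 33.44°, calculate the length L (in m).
Model: a circular shaft in torsion, so phi = (T·L) / (G·J).
Solve for L: L = (phi·G·J) / T.
Convert to SI units:
  G = 5 GPa = 5 × 10⁹ Pa
  phi = 33.44° = 0.5836 rad
Substitute:
  L = (0.5836 × (5 × 10⁹) × (1.17 × 10⁻⁶)) / 3380
  L = 1.01 m
Final answer: L = 1.01 m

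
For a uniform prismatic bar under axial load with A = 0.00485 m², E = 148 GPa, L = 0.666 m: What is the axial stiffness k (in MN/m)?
Model: a uniform prismatic bar under axial load, so k = (A·E) / L.
Convert to SI units:
  E = 148 GPa = 1.48 × 10¹¹ Pa
Substitute:
  k = (0.00485 × (1.48 × 10¹¹)) / 0.666
  k = 1.078 × 10⁹ N/m
Convert: k = 1.078 × 10⁹ N/m = 1078 MN/m
Final answer: k = 1078 MN/m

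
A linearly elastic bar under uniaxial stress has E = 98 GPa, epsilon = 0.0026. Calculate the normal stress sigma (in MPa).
Model: a linearly elastic bar under uniaxial stress, so sigma = E·epsilon.
Convert to SI units:
  E = 98 GPa = 9.8 × 10¹⁰ Pa
Substitute:
  sigma = (9.8 × 10¹⁰) × 0.0026
  sigma = 2.548 × 10⁸ Pa
Convert: sigma = 2.548 × 10⁸ Pa = 254.8 MPa
Final answer: sigma = 254.8 MPa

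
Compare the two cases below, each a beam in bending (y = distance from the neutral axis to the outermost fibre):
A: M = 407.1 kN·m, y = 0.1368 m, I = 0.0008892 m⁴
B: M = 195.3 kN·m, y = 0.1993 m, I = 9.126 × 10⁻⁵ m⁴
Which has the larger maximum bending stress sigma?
Model: a beam in bending (y = distance from the neutral axis to the outermost fibre), so sigma = (M·y) / I (SI units).
  A: sigma = (407100 × 0.1368) / 0.0008892 = 6.263 × 10⁷ Pa = 62.63 MPa
  B: sigma = (195300 × 0.1993) / (9.126 × 10⁻⁵) = 4.265 × 10⁸ Pa = 426.5 MPa
426.5 MPa > 62.63 MPa, so B is larger.
Final answer: B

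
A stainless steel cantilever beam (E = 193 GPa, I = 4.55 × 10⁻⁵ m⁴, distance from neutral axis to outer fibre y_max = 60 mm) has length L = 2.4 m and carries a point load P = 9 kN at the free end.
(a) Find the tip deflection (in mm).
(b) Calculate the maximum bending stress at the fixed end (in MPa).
(a) Tip deflection of a cantilever with an end point load: δ = P·L^3 / (3·E·I). Convert P = 9 kN = 9000 N, E = 193 GPa = 1.93 × 10¹¹ Pa.
  δ = (9000 × 2.4^3) / (3 × (1.93 × 10¹¹) × (4.55 × 10⁻⁵)) = 0.004723 m = 4.723 mm
(b) Maximum bending moment at the fixed end: M = P·L = 9000 × 2.4 = 21600 N·m. Convert y_max = 60 mm = 0.06 m.
  σ = M·y_max / I = (21600 × 0.06) / (4.55 × 10⁻⁵) = 2.848 × 10⁷ Pa = 28.48 MPa
Final answer: (a) δ = 4.723 mm, (b) σ = 28.48 MPa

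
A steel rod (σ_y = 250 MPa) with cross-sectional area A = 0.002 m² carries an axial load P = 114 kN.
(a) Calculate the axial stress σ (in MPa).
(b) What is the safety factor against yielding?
(a) Axial stress σ = P/A. Convert P = 114 kN = 114000 N.
  σ = 114000 / 0.002 = 5.7 × 10⁷ Pa = 57 MPa
(b) Safety factor SF = σ_y/σ = 250 / 57 = 4.386
Final answer: (a) σ = 57 MPa, (b) SF = 4.386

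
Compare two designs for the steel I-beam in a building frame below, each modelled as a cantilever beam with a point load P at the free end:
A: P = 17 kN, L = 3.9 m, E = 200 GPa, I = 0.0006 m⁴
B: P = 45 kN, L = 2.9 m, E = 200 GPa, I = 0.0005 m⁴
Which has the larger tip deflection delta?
Model: a cantilever beam with a point load P at the free end, so delta = (P·L^3) / (3·E·I) (SI units).
  A: delta = (17000 × 3.9^3) / (3 × (2 × 10¹¹) × 0.0006) = 0.002801 m = 2.801 mm
  B: delta = (45000 × 2.9^3) / (3 × (2 × 10¹¹) × 0.0005) = 0.003658 m = 3.658 mm
3.658 mm > 2.801 mm, so B is larger.
Final answer: B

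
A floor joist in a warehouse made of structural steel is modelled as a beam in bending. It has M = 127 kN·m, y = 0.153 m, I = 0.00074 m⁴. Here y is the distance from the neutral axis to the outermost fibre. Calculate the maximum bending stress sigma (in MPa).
Model: a beam in bending, so sigma = (M·y) / I.
Convert to SI units:
  M = 127 kN·m = 127000 N·m
Substitute:
  sigma = (127000 × 0.153) / 0.00074
  sigma = 2.626 × 10⁷ Pa
Convert: sigma = 2.626 × 10⁷ Pa = 26.26 MPa
Final answer: sigma = 26.26 MPa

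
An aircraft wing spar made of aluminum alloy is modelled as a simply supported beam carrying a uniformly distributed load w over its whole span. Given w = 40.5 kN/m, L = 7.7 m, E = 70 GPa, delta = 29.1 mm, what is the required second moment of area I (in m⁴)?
Model: a simply supported beam carrying a uniformly distributed load w over its whole span, so delta = (5·w·L^4) / (384·E·I).
Solve for I: I = (5·w·L^4) / (384·delta·E).
Convert to SI units:
  w = 40.5 kN/m = 40500 N/m
  E = 70 GPa = 7 × 10¹⁰ Pa
  delta = 29.1 mm = 0.0291 m
Substitute:
  I = (5 × 40500 × 7.7^4) / (384 × 0.0291 × (7 × 10¹⁰))
  I = 0.0009101 m⁴
Final answer: I = 0.0009101 m⁴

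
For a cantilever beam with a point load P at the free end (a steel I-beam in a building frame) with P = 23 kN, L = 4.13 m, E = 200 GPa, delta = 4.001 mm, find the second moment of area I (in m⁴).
Model: a cantilever beam with a point load P at the free end, so delta = (P·L^3) / (3·E·I).
Solve for I: I = (P·L^3) / (3·delta·E).
Convert to SI units:
  P = 23 kN = 23000 N
  E = 200 GPa = 2 × 10¹¹ Pa
  delta = 4.001 mm = 0.004001 m
Substitute:
  I = (23000 × 4.13^3) / (3 × 0.004001 × (2 × 10¹¹))
  I = 0.0006749 m⁴
Final answer: I = 0.0006749 m⁴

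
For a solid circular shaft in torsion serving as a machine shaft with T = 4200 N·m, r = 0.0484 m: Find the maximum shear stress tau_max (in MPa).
Model: a solid circular shaft in torsion, so tau_max = (2·T) / (π·r^3).
Substitute:
  tau_max = (2 × 4200) / (π × 0.0484^3)
  tau_max = 2.358 × 10⁷ Pa
Convert: tau_max = 2.358 × 10⁷ Pa = 23.58 MPa
Final answer: tau_max = 23.58 MPa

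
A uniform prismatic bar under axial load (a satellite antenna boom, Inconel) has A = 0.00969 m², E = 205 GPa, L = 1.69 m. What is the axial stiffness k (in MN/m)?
Model: a uniform prismatic bar under axial load, so k = (A·E) / L.
Convert to SI units:
  E = 205 GPa = 2.05 × 10¹¹ Pa
Substitute:
  k = (0.00969 × (2.05 × 10¹¹)) / 1.69
  k = 1.175 × 10⁹ N/m
Convert: k = 1.175 × 10⁹ N/m = 1175 MN/m
Final answer: k = 1175 MN/m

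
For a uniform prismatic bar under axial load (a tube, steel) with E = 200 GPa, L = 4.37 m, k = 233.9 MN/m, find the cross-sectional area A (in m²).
Model: a uniform prismatic bar under axial load, so k = (A·E) / L.
Solve for A: A = (k·L) / E.
Convert to SI units:
  E = 200 GPa = 2 × 10¹¹ Pa
  k = 233.9 MN/m = 2.339 × 10⁸ N/m
Substitute:
  A = ((2.339 × 10⁸) × 4.37) / (2 × 10¹¹)
  A = 0.005111 m²
Final answer: A = 0.005111 m²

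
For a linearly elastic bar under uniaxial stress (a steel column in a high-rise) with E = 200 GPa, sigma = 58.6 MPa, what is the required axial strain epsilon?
Model: a linearly elastic bar under uniaxial stress, so sigma = E·epsilon.
Solve for epsilon: epsilon = sigma / E.
Convert to SI units:
  E = 200 GPa = 2 × 10¹¹ Pa
  sigma = 58.6 MPa = 5.86 × 10⁷ Pa
Substitute:
  epsilon = (5.86 × 10⁷) / (2 × 10¹¹)
  epsilon = 0.000293
Final answer: epsilon = 0.000293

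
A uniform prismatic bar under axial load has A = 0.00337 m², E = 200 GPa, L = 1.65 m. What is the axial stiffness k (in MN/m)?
Model: a uniform prismatic bar under axial load, so k = (A·E) / L.
Convert to SI units:
  E = 200 GPa = 2 × 10¹¹ Pa
Substitute:
  k = (0.00337 × (2 × 10¹¹)) / 1.65
  k = 4.085 × 10⁸ N/m
Convert: k = 4.085 × 10⁸ N/m = 408.5 MN/m
Final answer: k = 408.5 MN/m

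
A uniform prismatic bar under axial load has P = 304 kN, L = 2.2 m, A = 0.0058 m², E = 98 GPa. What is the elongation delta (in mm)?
Model: a uniform prismatic bar under axial load, so delta = (P·L) / (A·E).
Convert to SI units:
  P = 304 kN = 304000 N
  E = 98 GPa = 9.8 × 10¹⁰ Pa
Substitute:
  delta = (304000 × 2.2) / (0.0058 × (9.8 × 10¹⁰))
  delta = 0.001177 m
Convert: delta = 0.001177 m = 1.177 mm
Final answer: delta = 1.177 mm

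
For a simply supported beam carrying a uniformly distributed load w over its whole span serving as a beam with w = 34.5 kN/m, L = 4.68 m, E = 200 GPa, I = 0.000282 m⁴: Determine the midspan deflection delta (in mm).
Model: a simply supported beam carrying a uniformly distributed load w over its whole span, so delta = (5·w·L^4) / (384·E·I).
Convert to SI units:
  w = 34.5 kN/m = 34500 N/m
  E = 200 GPa = 2 × 10¹¹ Pa
Substitute:
  delta = (5 × 34500 × 4.68^4) / (384 × (2 × 10¹¹) × 0.000282)
  delta = 0.003821 m
Convert: delta = 0.003821 m = 3.821 mm
Final answer: delta = 3.821 mm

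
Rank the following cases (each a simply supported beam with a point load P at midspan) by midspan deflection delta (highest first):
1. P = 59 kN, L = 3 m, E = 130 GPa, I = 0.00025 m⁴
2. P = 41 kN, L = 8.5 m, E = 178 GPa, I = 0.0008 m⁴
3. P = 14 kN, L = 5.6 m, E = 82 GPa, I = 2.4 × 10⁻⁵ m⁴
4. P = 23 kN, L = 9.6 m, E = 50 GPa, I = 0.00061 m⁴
Model: a simply supported beam with a point load P at midspan, so delta = (P·L^3) / (48·E·I) (SI units).
  Case 1: delta = (59000 × 3^3) / (48 × (1.3 × 10¹¹) × 0.00025) = 0.001021 m = 1.021 mm
  Case 2: delta = (41000 × 8.5^3) / (48 × (1.78 × 10¹¹) × 0.0008) = 0.003684 m = 3.684 mm
  Case 3: delta = (14000 × 5.6^3) / (48 × (8.2 × 10¹⁰) × (2.4 × 10⁻⁵)) = 0.02603 m = 26.03 mm
  Case 4: delta = (23000 × 9.6^3) / (48 × (5 × 10¹⁰) × 0.00061) = 0.0139 m = 13.9 mm
Ordering: 26.03 mm (case 3) > 13.9 mm (case 4) > 3.684 mm (case 2) > 1.021 mm (case 1)
Final answer: 3, 4, 2, 1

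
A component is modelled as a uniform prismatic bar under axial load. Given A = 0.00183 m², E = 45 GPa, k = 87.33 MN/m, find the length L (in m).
Model: a uniform prismatic bar under axial load, so k = (A·E) / L.
Solve for L: L = (A·E) / k.
Convert to SI units:
  E = 45 GPa = 4.5 × 10¹⁰ Pa
  k = 87.33 MN/m = 8.733 × 10⁷ N/m
Substitute:
  L = (0.00183 × (4.5 × 10¹⁰)) / (8.733 × 10⁷)
  L = 0.943 m
Final answer: L = 0.943 m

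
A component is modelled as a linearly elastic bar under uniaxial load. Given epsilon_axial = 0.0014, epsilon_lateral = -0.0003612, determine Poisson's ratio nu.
Model: a linearly elastic bar under uniaxial load, so epsilon_lateral = -nu·epsilon_axial.
Solve for nu: nu = -epsilon_lateral / epsilon_axial.
Substitute:
  nu = -(-0.0003612) / 0.0014
  nu = 0.258
Final answer: nu = 0.258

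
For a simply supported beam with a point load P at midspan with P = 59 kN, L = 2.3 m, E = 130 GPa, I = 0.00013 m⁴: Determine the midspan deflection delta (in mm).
Model: a simply supported beam with a point load P at midspan, so delta = (P·L^3) / (48·E·I).
Convert to SI units:
  P = 59 kN = 59000 N
  E = 130 GPa = 1.3 × 10¹¹ Pa
Substitute:
  delta = (59000 × 2.3^3) / (48 × (1.3 × 10¹¹) × 0.00013)
  delta = 0.0008849 m
Convert: delta = 0.0008849 m = 0.8849 mm
Final answer: delta = 0.8849 mm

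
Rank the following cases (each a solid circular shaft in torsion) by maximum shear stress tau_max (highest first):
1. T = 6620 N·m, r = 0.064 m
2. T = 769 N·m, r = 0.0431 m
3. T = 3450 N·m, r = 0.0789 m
Model: a solid circular shaft in torsion, so tau_max = (2·T) / (π·r^3) (SI units).
  Case 1: tau_max = (2 × 6620) / (π × 0.064^3) = 1.608 × 10⁷ Pa = 16.08 MPa
  Case 2: tau_max = (2 × 769) / (π × 0.0431^3) = 6.115 × 10⁶ Pa = 6.115 MPa
  Case 3: tau_max = (2 × 3450) / (π × 0.0789^3) = 4.472 × 10⁶ Pa = 4.472 MPa
Ordering: 16.08 MPa (case 1) > 6.115 MPa (case 2) > 4.472 MPa (case 3)
Final answer: 1, 2, 3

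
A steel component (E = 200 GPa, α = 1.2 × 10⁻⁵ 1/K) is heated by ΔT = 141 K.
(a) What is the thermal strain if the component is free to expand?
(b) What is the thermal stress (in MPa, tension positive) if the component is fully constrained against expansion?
(a) Free thermal strain ε_th = α·ΔT = (1.2 × 10⁻⁵) × 141 = 0.001692
(b) Fully constrained, the expansion is suppressed, so σ = -E·α·ΔT. Convert E = 200 GPa = 2 × 10¹¹ Pa.
  σ = -(2 × 10¹¹) × (1.2 × 10⁻⁵) × 141 = -3.384 × 10⁸ Pa = -338.4 MPa (compressive)
Final answer: (a) ε_th = 0.001692, (b) σ = -338.4 MPa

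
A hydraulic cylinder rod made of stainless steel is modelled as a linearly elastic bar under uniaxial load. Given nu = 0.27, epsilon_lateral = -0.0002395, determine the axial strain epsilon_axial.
Model: a linearly elastic bar under uniaxial load, so epsilon_lateral = -nu·epsilon_axial.
Solve for epsilon_axial: epsilon_axial = -epsilon_lateral / nu.
Substitute:
  epsilon_axial = -(-0.0002395) / 0.27
  epsilon_axial = 0.000887
Final answer: epsilon_axial = 0.000887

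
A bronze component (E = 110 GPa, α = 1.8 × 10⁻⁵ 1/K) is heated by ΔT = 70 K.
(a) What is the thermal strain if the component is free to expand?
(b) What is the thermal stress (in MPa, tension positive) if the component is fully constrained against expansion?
(a) Free thermal strain ε_th = α·ΔT = (1.8 × 10⁻⁵) × 70 = 0.00126
(b) Fully constrained, the expansion is suppressed, so σ = -E·α·ΔT. Convert E = 110 GPa = 1.1 × 10¹¹ Pa.
  σ = -(1.1 × 10¹¹) × (1.8 × 10⁻⁵) × 70 = -1.386 × 10⁸ Pa = -138.6 MPa (compressive)
Final answer: (a) ε_th = 0.00126, (b) σ = -138.6 MPa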